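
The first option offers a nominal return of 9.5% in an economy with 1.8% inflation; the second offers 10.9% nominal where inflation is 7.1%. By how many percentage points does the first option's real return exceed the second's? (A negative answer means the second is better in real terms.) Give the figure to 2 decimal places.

The first option real return: 1.095/1.018 − 1 = 7.564%.
The second real return: 1.109/1.071 − 1 = 3.548%.
Difference: 7.564 − 3.548 = 4.016 pp.

4.02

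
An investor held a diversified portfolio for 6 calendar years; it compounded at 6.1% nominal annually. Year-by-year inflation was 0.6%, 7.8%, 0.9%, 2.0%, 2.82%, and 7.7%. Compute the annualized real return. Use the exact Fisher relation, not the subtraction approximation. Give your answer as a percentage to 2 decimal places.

2.42%

Cumulative inflation factor: 1.006 × 1.078 × 1.009 × 1.020 × 1.0282 × 1.077 ≈ 1.23595.
Nominal growth factor: 1.42657. Real growth factor = 1.42657 / 1.23595 ≈ 1.15423.
Annualized: 1.15423^(1/6) − 1 ≈ 0.02419.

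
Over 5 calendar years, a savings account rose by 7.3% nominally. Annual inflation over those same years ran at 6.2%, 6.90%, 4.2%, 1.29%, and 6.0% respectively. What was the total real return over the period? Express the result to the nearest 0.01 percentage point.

Cumulative inflation factor: 1.062 × 1.0690 × 1.042 × 1.0129 × 1.060 ≈ 1.27011.
Nominal growth factor: 1.07300. Real growth factor = 1.07300 / 1.27011 ≈ 0.84481.
Total real return ≈ -15.5193%.

-15.52%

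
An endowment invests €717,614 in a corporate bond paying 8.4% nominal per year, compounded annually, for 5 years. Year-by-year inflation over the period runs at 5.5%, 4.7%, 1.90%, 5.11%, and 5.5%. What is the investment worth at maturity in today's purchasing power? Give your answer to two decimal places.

€860,532.93

Nominal value at maturity: €717,614 × (1 + 8.4%)^5 ≈ €1,074,081.69.
Price-level factor over 5 years: 1.055 × 1.047 × 1.0190 × 1.0511 × 1.055 ≈ 1.2481587368.
Dividing the nominal maturity value by the price-level factor gives the value in today's money.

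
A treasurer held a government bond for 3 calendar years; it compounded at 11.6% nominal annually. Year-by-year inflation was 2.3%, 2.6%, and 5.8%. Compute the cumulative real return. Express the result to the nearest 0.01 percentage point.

25.17%

Cumulative inflation factor: 1.023 × 1.026 × 1.058 ≈ 1.11047.
Nominal growth factor: 1.38993. Real growth factor = 1.38993 / 1.11047 ≈ 1.25165.
Total real return ≈ 25.1653%.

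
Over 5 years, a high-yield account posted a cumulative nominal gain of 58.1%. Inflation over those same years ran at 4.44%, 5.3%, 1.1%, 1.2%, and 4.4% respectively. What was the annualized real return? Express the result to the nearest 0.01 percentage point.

Cumulative inflation factor: 1.0444 × 1.053 × 1.011 × 1.012 × 1.044 ≈ 1.17470.
Nominal growth factor: 1.58100. Real growth factor = 1.58100 / 1.17470 ≈ 1.34587.
Annualized: 1.34587^(1/5) − 1 ≈ 0.06121.

6.12%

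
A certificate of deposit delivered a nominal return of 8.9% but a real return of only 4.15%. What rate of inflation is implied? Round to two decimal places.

From (1+r_nom) = (1+r_real)(1+π), we get 1+π = (1 + 8.9%)/(1 + 4.15%) = 1.089/1.0415 ≈ 1.04561.
So π ≈ 4.5607%.

4.56%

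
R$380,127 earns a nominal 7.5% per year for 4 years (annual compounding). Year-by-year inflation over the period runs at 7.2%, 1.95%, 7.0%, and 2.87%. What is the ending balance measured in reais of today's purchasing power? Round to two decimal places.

R$421,995.72

Nominal value at maturity: R$380,127 × (1 + 7.5%)^4 ≈ R$507,647.88.
Price-level factor over 4 years: 1.072 × 1.0195 × 1.070 × 1.0287 ≈ 1.2029692689.
Dividing the nominal maturity value by the price-level factor gives the value in today's money.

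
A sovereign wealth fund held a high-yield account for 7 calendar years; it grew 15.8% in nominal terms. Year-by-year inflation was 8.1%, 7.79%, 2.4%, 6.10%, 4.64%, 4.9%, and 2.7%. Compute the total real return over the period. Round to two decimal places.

Cumulative inflation factor: 1.081 × 1.0779 × 1.024 × 1.0610 × 1.0464 × 1.049 × 1.027 ≈ 1.42713.
Nominal growth factor: 1.15800. Real growth factor = 1.15800 / 1.42713 ≈ 0.81142.
Total real return ≈ -18.8581%.

-18.86%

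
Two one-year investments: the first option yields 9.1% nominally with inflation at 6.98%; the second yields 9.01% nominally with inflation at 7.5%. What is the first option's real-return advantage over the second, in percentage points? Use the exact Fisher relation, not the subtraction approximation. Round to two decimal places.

0.58

The first option real return: 1.091/1.0698 − 1 = 1.982%.
The second real return: 1.0901/1.075 − 1 = 1.405%.
Difference: 1.982 − 1.405 = 0.577 pp.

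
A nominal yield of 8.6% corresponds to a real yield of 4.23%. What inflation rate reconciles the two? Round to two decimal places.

4.19%

From (1+r_nom) = (1+r_real)(1+π), we get 1+π = (1 + 8.6%)/(1 + 4.23%) = 1.086/1.0423 ≈ 1.04193.
So π ≈ 4.1927%.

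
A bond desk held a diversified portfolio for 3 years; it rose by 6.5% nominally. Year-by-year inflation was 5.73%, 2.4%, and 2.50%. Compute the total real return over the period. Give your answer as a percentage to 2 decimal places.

Cumulative inflation factor: 1.0573 × 1.024 × 1.0250 ≈ 1.10974.
Nominal growth factor: 1.06500. Real growth factor = 1.06500 / 1.10974 ≈ 0.95968.
Total real return ≈ -4.0318%.

-4.03%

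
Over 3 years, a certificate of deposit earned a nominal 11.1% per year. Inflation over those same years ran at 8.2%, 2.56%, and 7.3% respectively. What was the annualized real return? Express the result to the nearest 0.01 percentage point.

Cumulative inflation factor: 1.082 × 1.0256 × 1.073 ≈ 1.19071.
Nominal growth factor: 1.37133. Real growth factor = 1.37133 / 1.19071 ≈ 1.15169.
Annualized: 1.15169^(1/3) − 1 ≈ 0.04820.

4.82%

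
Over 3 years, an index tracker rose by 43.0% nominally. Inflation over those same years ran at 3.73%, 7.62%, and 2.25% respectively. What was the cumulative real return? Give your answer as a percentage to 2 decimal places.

Cumulative inflation factor: 1.0373 × 1.0762 × 1.0225 ≈ 1.14146.
Nominal growth factor: 1.43000. Real growth factor = 1.43000 / 1.14146 ≈ 1.25278.
Total real return ≈ 25.2782%.

25.28%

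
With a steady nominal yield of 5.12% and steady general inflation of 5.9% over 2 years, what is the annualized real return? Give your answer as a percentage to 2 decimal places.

With constant rates the annual real return is the same each year: (1+5.12%)/(1+5.9%) − 1 = -0.00737.

-0.74%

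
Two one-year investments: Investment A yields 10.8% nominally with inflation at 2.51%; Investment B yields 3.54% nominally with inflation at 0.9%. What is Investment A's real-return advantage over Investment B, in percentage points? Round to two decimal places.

Investment A real return: 1.108/1.0251 − 1 = 8.087%.
Investment B real return: 1.0354/1.009 − 1 = 2.616%.
Difference: 8.087 − 2.616 = 5.471 pp.

5.47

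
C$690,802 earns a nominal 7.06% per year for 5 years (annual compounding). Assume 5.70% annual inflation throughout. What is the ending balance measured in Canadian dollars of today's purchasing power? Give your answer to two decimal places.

C$736,401.81

Nominal value at maturity: C$690,802 × (1 + 7.06%)^5 ≈ C$971,605.09.
Price-level factor over 5 years: (1 + 5.70%)^5 ≈ 1.3193953117.
Dividing the nominal maturity value by the price-level factor gives the value in today's money.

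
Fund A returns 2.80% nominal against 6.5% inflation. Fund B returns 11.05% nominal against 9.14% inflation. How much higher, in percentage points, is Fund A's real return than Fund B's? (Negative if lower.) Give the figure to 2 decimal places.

Fund A real return: 1.0280/1.065 − 1 = -3.474%.
Fund B real return: 1.1105/1.0914 − 1 = 1.750%.
Difference: -3.474 − 1.750 = -5.224 pp.

-5.22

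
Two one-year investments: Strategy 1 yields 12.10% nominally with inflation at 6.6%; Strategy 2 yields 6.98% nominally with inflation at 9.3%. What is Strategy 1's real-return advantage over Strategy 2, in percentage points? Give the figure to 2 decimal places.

Strategy 1 real return: 1.1210/1.066 − 1 = 5.159%.
Strategy 2 real return: 1.0698/1.093 − 1 = -2.123%.
Difference: 5.159 − (-2.123) = 7.282 pp.

7.28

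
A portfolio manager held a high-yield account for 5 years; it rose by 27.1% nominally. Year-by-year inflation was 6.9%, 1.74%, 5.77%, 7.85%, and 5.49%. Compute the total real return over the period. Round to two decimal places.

-2.89%

Cumulative inflation factor: 1.069 × 1.0174 × 1.0577 × 1.0785 × 1.0549 ≈ 1.30877.
Nominal growth factor: 1.27100. Real growth factor = 1.27100 / 1.30877 ≈ 0.97114.
Total real return ≈ -2.8859%.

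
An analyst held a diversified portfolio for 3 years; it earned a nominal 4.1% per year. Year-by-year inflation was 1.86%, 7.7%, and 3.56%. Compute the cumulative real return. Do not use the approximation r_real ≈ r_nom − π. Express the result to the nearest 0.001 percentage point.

Cumulative inflation factor: 1.0186 × 1.077 × 1.0356 ≈ 1.13609.
Nominal growth factor: 1.12811. Real growth factor = 1.12811 / 1.13609 ≈ 0.99298.
Total real return ≈ -0.7019%.

-0.702%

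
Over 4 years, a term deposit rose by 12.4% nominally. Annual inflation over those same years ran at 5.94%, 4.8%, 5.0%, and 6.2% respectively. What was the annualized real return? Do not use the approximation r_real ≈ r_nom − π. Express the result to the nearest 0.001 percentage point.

Cumulative inflation factor: 1.0594 × 1.048 × 1.050 × 1.062 ≈ 1.23804.
Nominal growth factor: 1.12400. Real growth factor = 1.12400 / 1.23804 ≈ 0.90789.
Annualized: 0.90789^(1/4) − 1 ≈ -0.02387.

-2.387%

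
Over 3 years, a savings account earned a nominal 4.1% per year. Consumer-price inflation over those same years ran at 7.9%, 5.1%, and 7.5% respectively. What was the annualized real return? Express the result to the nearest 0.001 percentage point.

-2.552%

Cumulative inflation factor: 1.079 × 1.051 × 1.075 ≈ 1.21908.
Nominal growth factor: 1.12811. Real growth factor = 1.12811 / 1.21908 ≈ 0.92538.
Annualized: 0.92538^(1/3) − 1 ≈ -0.02552.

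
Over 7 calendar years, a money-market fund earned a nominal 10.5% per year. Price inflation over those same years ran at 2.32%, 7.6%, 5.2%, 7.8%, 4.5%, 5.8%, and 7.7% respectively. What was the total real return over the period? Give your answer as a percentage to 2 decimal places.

35.30%

Cumulative inflation factor: 1.0232 × 1.076 × 1.052 × 1.078 × 1.045 × 1.058 × 1.077 ≈ 1.48671.
Nominal growth factor: 2.01157. Real growth factor = 2.01157 / 1.48671 ≈ 1.35304.
Total real return ≈ 35.3041%.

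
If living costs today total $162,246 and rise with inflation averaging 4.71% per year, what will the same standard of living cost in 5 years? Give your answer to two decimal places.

Cumulative price-level factor: (1+4.71%)^5 ≈ 1.2587538096.
Multiplying $162,246 by the price-level factor gives the future nominal sum.

$204,227.77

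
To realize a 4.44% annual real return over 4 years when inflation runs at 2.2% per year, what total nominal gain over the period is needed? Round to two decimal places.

Required annual nominal rate: (1+4.44%)(1+2.2%) − 1 = 6.73768%.
Cumulative over 4 years: (1 + 0.0673768)^4 − 1 ≈ 0.29799.

29.80%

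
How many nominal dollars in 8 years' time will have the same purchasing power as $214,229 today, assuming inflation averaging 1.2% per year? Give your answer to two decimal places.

$235,679.80

Cumulative price-level factor: (1+1.2%)^8 ≈ 1.1001302335.
Multiplying $214,229 by the price-level factor gives the future nominal sum.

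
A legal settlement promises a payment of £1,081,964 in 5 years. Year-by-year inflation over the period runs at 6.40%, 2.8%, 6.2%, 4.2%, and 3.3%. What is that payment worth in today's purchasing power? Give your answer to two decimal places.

£865,337.47

Price-level factor over 5 years: 1.0640 × 1.028 × 1.062 × 1.042 × 1.033 ≈ 1.2503376242.
Purchasing power today: £1,081,964 divided by that factor.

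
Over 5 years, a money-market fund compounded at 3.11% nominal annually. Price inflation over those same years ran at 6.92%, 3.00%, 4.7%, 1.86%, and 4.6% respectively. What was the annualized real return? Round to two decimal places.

Cumulative inflation factor: 1.0692 × 1.0300 × 1.047 × 1.0186 × 1.046 ≈ 1.22851.
Nominal growth factor: 1.16548. Real growth factor = 1.16548 / 1.22851 ≈ 0.94869.
Annualized: 0.94869^(1/5) − 1 ≈ -0.01048.

-1.05%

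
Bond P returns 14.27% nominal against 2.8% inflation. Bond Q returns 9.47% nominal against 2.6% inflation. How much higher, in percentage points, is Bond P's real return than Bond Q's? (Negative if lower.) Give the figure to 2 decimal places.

Bond P real return: 1.1427/1.028 − 1 = 11.158%.
Bond Q real return: 1.0947/1.026 − 1 = 6.696%.
Difference: 11.158 − 6.696 = 4.462 pp.

4.46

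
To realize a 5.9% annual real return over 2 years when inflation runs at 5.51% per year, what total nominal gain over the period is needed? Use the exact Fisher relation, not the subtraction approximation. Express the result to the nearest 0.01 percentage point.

Required annual nominal rate: (1+5.9%)(1+5.51%) − 1 = 11.73509%.
Cumulative over 2 years: (1 + 0.1173509)^2 − 1 ≈ 0.24847.

24.85%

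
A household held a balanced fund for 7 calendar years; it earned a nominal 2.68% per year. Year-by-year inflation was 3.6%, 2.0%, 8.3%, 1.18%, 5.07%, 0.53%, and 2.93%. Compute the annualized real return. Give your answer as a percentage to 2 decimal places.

Cumulative inflation factor: 1.036 × 1.020 × 1.083 × 1.0118 × 1.0507 × 1.0053 × 1.0293 ≈ 1.25892.
Nominal growth factor: 1.20338. Real growth factor = 1.20338 / 1.25892 ≈ 0.95588.
Annualized: 0.95588^(1/7) − 1 ≈ -0.00643.

-0.64%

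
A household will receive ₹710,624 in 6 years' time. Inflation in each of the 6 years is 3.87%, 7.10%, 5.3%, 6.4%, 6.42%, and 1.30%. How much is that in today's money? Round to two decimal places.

₹528,880.52

Price-level factor over 6 years: 1.0387 × 1.0710 × 1.053 × 1.064 × 1.0642 × 1.0130 ≈ 1.3436380734.
Purchasing power today: ₹710,624 divided by that factor.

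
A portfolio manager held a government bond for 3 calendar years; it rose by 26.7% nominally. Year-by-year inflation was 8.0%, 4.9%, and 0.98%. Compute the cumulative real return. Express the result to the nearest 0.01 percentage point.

Cumulative inflation factor: 1.080 × 1.049 × 1.0098 ≈ 1.14402.
Nominal growth factor: 1.26700. Real growth factor = 1.26700 / 1.14402 ≈ 1.10750.
Total real return ≈ 10.7496%.

10.75%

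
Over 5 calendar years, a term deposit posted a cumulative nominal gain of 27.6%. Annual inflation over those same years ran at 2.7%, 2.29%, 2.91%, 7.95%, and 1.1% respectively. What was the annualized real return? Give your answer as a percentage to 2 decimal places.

Cumulative inflation factor: 1.027 × 1.0229 × 1.0291 × 1.0795 × 1.011 ≈ 1.17987.
Nominal growth factor: 1.27600. Real growth factor = 1.27600 / 1.17987 ≈ 1.08147.
Annualized: 1.08147^(1/5) − 1 ≈ 0.01579.

1.58%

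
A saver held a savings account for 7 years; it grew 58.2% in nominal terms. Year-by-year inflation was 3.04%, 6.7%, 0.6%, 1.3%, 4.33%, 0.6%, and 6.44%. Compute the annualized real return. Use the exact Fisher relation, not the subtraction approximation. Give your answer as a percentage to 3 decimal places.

3.402%

Cumulative inflation factor: 1.0304 × 1.067 × 1.006 × 1.013 × 1.0433 × 1.006 × 1.0644 ≈ 1.25167.
Nominal growth factor: 1.58200. Real growth factor = 1.58200 / 1.25167 ≈ 1.26391.
Annualized: 1.26391^(1/7) − 1 ≈ 0.03402.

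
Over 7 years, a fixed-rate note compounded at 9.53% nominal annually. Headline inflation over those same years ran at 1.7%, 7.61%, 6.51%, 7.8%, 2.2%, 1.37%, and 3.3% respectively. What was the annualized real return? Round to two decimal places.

4.99%

Cumulative inflation factor: 1.017 × 1.0761 × 1.0651 × 1.078 × 1.022 × 1.0137 × 1.033 ≈ 1.34476.
Nominal growth factor: 1.89117. Real growth factor = 1.89117 / 1.34476 ≈ 1.40633.
Annualized: 1.40633^(1/7) − 1 ≈ 0.04992.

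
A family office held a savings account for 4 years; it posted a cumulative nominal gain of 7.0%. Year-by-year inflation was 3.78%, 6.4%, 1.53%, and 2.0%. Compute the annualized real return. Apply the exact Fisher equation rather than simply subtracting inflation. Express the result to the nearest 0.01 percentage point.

Cumulative inflation factor: 1.0378 × 1.064 × 1.0153 × 1.020 ≈ 1.14354.
Nominal growth factor: 1.07000. Real growth factor = 1.07000 / 1.14354 ≈ 0.93569.
Annualized: 0.93569^(1/4) − 1 ≈ -0.01648.

-1.65%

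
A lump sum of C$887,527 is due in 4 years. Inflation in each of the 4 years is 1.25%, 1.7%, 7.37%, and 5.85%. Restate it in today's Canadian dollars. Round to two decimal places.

Price-level factor over 4 years: 1.0125 × 1.017 × 1.0737 × 1.0585 ≈ 1.1702800465.
Purchasing power today: C$887,527 divided by that factor.

C$758,388.56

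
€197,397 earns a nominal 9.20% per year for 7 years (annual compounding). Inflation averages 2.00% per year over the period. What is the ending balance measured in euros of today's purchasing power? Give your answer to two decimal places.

€318,198.27

Nominal value at maturity: €197,397 × (1 + 9.20%)^7 ≈ €365,509.79.
Price-level factor over 7 years: (1 + 2.00%)^7 ≈ 1.1486856676.
The maturity value deflated by that factor is the answer in today's purchasing power.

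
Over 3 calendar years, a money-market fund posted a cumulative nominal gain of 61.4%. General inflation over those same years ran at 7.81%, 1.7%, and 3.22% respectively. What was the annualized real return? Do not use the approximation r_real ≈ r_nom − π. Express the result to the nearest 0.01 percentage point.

Cumulative inflation factor: 1.0781 × 1.017 × 1.0322 ≈ 1.13173.
Nominal growth factor: 1.61400. Real growth factor = 1.61400 / 1.13173 ≈ 1.42613.
Annualized: 1.42613^(1/3) − 1 ≈ 0.12561.

12.56%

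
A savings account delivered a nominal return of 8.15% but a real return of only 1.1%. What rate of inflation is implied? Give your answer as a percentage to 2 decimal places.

6.97%

From (1+r_nom) = (1+r_real)(1+π), we get 1+π = (1 + 8.15%)/(1 + 1.1%) = 1.0815/1.011 ≈ 1.06973.
So π ≈ 6.9733%.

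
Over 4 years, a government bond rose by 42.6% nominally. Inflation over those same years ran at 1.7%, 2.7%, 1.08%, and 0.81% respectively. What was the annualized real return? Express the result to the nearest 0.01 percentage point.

7.59%

Cumulative inflation factor: 1.017 × 1.027 × 1.0108 × 1.0081 ≈ 1.06429.
Nominal growth factor: 1.42600. Real growth factor = 1.42600 / 1.06429 ≈ 1.33986.
Annualized: 1.33986^(1/4) − 1 ≈ 0.07588.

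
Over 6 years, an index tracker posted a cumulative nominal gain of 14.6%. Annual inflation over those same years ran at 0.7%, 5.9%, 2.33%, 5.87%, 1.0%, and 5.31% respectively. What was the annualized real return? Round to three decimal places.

Cumulative inflation factor: 1.007 × 1.059 × 1.0233 × 1.0587 × 1.010 × 1.0531 ≈ 1.22883.
Nominal growth factor: 1.14600. Real growth factor = 1.14600 / 1.22883 ≈ 0.93259.
Annualized: 0.93259^(1/6) − 1 ≈ -0.01156.

-1.156%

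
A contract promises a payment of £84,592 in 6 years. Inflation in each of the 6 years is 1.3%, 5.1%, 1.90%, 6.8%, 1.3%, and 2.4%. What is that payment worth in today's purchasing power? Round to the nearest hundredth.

Price-level factor over 6 years: 1.013 × 1.051 × 1.0190 × 1.068 × 1.013 × 1.024 ≈ 1.2018963052.
Purchasing power today: £84,592 divided by that factor.

£70,382.11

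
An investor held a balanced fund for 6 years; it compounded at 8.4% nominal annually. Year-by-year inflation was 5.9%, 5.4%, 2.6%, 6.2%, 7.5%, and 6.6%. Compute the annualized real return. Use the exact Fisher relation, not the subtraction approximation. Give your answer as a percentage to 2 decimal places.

2.57%

Cumulative inflation factor: 1.059 × 1.054 × 1.026 × 1.062 × 1.075 × 1.066 ≈ 1.39372.
Nominal growth factor: 1.62247. Real growth factor = 1.62247 / 1.39372 ≈ 1.16413.
Annualized: 1.16413^(1/6) − 1 ≈ 0.02565.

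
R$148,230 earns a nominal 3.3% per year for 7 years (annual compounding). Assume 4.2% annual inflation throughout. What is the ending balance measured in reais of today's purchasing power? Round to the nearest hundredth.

R$139,496.83

Nominal value at maturity: R$148,230 × (1 + 3.3%)^7 ≈ R$186,053.72.
Price-level factor over 7 years: (1 + 4.2%)^7 ≈ 1.3337487725.
The maturity value deflated by that factor is the answer in today's purchasing power.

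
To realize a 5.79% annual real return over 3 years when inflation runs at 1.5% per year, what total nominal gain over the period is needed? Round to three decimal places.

Required annual nominal rate: (1+5.79%)(1+1.5%) − 1 = 7.37685%.
Cumulative over 3 years: (1 + 0.0737685)^3 − 1 ≈ 0.23803.

23.803%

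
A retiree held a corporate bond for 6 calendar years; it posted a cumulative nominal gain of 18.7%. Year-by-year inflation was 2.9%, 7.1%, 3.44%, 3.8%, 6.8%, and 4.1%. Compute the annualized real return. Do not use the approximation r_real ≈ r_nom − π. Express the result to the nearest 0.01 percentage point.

-1.70%

Cumulative inflation factor: 1.029 × 1.071 × 1.0344 × 1.038 × 1.068 × 1.041 ≈ 1.31557.
Nominal growth factor: 1.18700. Real growth factor = 1.18700 / 1.31557 ≈ 0.90227.
Annualized: 0.90227^(1/6) − 1 ≈ -0.01699.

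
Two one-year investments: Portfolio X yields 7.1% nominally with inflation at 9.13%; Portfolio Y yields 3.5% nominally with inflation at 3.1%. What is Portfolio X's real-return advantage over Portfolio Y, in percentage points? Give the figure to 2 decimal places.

-2.25

Portfolio X real return: 1.071/1.0913 − 1 = -1.860%.
Portfolio Y real return: 1.035/1.031 − 1 = 0.388%.
Difference: -1.860 − 0.388 = -2.248 pp.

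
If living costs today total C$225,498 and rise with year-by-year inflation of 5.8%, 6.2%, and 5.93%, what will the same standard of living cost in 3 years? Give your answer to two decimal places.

C$268,393.41

Cumulative price-level factor: 1.058 × 1.062 × 1.0593 = 1.1902252428.
Multiplying C$225,498 by the price-level factor gives the future nominal sum.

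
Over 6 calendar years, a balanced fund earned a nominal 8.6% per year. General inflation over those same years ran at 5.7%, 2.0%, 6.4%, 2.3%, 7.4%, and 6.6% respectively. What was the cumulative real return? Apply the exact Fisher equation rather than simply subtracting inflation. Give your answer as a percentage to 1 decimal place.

22.1%

Cumulative inflation factor: 1.057 × 1.020 × 1.064 × 1.023 × 1.074 × 1.066 ≈ 1.34355.
Nominal growth factor: 1.64051. Real growth factor = 1.64051 / 1.34355 ≈ 1.22103.
Total real return ≈ 22.1026%.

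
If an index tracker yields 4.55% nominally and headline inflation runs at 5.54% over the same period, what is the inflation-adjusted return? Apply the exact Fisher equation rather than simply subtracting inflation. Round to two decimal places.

Real return via the Fisher equation: (1 + 4.55%)/(1 + 5.54%) − 1 = 1.0455/1.0554 − 1 ≈ -0.00938.

-0.94%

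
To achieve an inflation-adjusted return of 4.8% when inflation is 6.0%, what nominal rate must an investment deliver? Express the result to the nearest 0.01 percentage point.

By the Fisher equation, 1 + r_nom = (1 + 4.8%)(1 + 6.0%) = 1.048 × 1.060 = 1.11088.
So r_nom = 11.088%.

11.09%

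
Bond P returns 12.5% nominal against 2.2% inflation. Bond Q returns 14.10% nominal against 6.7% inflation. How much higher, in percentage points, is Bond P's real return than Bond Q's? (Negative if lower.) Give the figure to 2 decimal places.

3.14

Bond P real return: 1.125/1.022 − 1 = 10.078%.
Bond Q real return: 1.1410/1.067 − 1 = 6.935%.
Difference: 10.078 − 6.935 = 3.143 pp.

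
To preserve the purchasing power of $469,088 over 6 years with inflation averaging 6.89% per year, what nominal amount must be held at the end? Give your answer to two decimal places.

$699,643.47

Cumulative price-level factor: (1+6.89%)^6 ≈ 1.4914972688.
The nominal amount required is $469,088 scaled up by that factor.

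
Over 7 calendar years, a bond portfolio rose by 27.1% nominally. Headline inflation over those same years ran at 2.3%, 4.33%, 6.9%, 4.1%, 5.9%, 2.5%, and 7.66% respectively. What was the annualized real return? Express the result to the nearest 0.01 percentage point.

Cumulative inflation factor: 1.023 × 1.0433 × 1.069 × 1.041 × 1.059 × 1.025 × 1.0766 ≈ 1.38799.
Nominal growth factor: 1.27100. Real growth factor = 1.27100 / 1.38799 ≈ 0.91571.
Annualized: 0.91571^(1/7) − 1 ≈ -0.01250.

-1.25%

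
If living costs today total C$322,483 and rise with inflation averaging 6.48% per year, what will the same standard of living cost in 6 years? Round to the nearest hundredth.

Cumulative price-level factor: (1+6.48%)^6 ≈ 1.4574989642.
The nominal amount required is C$322,483 scaled up by that factor.

C$470,018.64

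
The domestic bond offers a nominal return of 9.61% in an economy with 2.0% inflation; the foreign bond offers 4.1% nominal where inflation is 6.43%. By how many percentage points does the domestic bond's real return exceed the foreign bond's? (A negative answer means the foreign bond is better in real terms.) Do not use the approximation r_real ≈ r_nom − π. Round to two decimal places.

The domestic bond real return: 1.0961/1.020 − 1 = 7.461%.
The foreign bond real return: 1.041/1.0643 − 1 = -2.189%.
Difference: 7.461 − (-2.189) = 9.650 pp.

9.65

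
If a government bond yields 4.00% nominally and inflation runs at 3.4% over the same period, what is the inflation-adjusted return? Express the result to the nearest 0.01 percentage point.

Real return via the Fisher equation: (1 + 4.00%)/(1 + 3.4%) − 1 = 1.0400/1.034 − 1 ≈ 0.00580.

0.58%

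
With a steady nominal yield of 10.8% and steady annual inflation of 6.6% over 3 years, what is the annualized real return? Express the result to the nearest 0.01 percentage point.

With constant rates the annual real return is the same each year: (1+10.8%)/(1+6.6%) − 1 = 0.03940.

3.94%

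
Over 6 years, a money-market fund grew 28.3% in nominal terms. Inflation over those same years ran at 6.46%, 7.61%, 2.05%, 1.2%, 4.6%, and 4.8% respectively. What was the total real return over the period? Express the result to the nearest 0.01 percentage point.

Cumulative inflation factor: 1.0646 × 1.0761 × 1.0205 × 1.012 × 1.046 × 1.048 ≈ 1.29696.
Nominal growth factor: 1.28300. Real growth factor = 1.28300 / 1.29696 ≈ 0.98924.
Total real return ≈ -1.0761%.

-1.08%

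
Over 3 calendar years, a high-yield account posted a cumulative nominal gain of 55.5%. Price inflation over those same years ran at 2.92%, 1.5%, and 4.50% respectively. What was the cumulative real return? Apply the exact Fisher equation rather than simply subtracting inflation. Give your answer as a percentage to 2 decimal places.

42.45%

Cumulative inflation factor: 1.0292 × 1.015 × 1.0450 ≈ 1.09165.
Nominal growth factor: 1.55500. Real growth factor = 1.55500 / 1.09165 ≈ 1.42445.
Total real return ≈ 42.4454%.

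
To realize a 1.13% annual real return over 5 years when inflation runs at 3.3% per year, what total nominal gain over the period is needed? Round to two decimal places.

24.42%

Required annual nominal rate: (1+1.13%)(1+3.3%) − 1 = 4.46729%.
Cumulative over 5 years: (1 + 0.0446729)^5 − 1 ≈ 0.24423.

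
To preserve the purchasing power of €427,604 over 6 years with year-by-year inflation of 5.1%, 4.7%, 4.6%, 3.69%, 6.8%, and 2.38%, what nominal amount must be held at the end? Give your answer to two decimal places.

€558,015.28

Cumulative price-level factor: 1.051 × 1.047 × 1.046 × 1.0369 × 1.068 × 1.0238 ≈ 1.3049814389.
The nominal amount required is €427,604 scaled up by that factor.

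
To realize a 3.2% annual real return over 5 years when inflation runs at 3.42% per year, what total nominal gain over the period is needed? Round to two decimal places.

38.49%

Required annual nominal rate: (1+3.2%)(1+3.42%) − 1 = 6.72944%.
Cumulative over 5 years: (1 + 0.0672944)^5 − 1 ≈ 0.38491.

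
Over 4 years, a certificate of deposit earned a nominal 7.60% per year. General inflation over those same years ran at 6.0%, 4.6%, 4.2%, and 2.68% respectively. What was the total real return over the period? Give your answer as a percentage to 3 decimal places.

12.995%

Cumulative inflation factor: 1.060 × 1.046 × 1.042 × 1.0268 ≈ 1.18629.
Nominal growth factor: 1.34045. Real growth factor = 1.34045 / 1.18629 ≈ 1.12995.
Total real return ≈ 12.9947%.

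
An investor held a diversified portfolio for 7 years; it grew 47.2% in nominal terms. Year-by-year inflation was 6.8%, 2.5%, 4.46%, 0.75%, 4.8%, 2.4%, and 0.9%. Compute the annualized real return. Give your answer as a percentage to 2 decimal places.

2.39%

Cumulative inflation factor: 1.068 × 1.025 × 1.0446 × 1.0075 × 1.048 × 1.024 × 1.009 ≈ 1.24751.
Nominal growth factor: 1.47200. Real growth factor = 1.47200 / 1.24751 ≈ 1.17995.
Annualized: 1.17995^(1/7) − 1 ≈ 0.02392.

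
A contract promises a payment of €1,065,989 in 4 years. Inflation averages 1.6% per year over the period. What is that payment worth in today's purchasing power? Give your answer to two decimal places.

Price-level factor over 4 years: (1 + 1.6%)^4 ≈ 1.0655524495.
Purchasing power today: €1,065,989 divided by that factor.

€1,000,409.69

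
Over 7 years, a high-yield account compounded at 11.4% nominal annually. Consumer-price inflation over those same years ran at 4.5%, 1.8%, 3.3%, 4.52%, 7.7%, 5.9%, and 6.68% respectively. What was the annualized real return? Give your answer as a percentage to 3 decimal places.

Cumulative inflation factor: 1.045 × 1.018 × 1.033 × 1.0452 × 1.077 × 1.059 × 1.0668 ≈ 1.39752.
Nominal growth factor: 2.12910. Real growth factor = 2.12910 / 1.39752 ≈ 1.52348.
Annualized: 1.52348^(1/7) − 1 ≈ 0.06199.

6.199%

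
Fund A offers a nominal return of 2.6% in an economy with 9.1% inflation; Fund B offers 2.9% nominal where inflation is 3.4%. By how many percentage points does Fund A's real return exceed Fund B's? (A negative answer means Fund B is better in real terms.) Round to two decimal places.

-5.47

Fund A real return: 1.026/1.091 − 1 = -5.958%.
Fund B real return: 1.029/1.034 − 1 = -0.484%.
Difference: -5.958 − (-0.484) = -5.474 pp.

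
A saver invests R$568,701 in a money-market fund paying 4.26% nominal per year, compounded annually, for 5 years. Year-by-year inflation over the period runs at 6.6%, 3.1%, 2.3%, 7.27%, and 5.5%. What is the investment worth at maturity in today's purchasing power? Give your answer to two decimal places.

R$550,617.93

Nominal value at maturity: R$568,701 × (1 + 4.26%)^5 ≈ R$700,603.97.
Price-level factor over 5 years: 1.066 × 1.031 × 1.023 × 1.0727 × 1.055 ≈ 1.2723958500.
Dividing the nominal maturity value by the price-level factor gives the value in today's money.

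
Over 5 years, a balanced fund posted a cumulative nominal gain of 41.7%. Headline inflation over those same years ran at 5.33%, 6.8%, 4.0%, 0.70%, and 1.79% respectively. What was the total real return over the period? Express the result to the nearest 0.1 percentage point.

18.2%

Cumulative inflation factor: 1.0533 × 1.068 × 1.040 × 1.0070 × 1.0179 ≈ 1.19920.
Nominal growth factor: 1.41700. Real growth factor = 1.41700 / 1.19920 ≈ 1.18162.
Total real return ≈ 18.1622%.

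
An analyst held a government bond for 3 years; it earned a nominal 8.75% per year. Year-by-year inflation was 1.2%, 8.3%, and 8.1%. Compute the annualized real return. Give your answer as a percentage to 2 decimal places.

2.77%

Cumulative inflation factor: 1.012 × 1.083 × 1.081 ≈ 1.18477.
Nominal growth factor: 1.28614. Real growth factor = 1.28614 / 1.18477 ≈ 1.08556.
Annualized: 1.08556^(1/3) − 1 ≈ 0.02774.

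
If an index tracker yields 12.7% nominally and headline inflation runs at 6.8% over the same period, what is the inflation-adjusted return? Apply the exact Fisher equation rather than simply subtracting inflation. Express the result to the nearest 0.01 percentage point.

Real return via the Fisher equation: (1 + 12.7%)/(1 + 6.8%) − 1 = 1.127/1.068 − 1 ≈ 0.05524.

5.52%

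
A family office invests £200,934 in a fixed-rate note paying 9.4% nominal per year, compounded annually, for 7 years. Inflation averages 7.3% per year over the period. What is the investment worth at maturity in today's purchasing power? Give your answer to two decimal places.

Nominal value at maturity: £200,934 × (1 + 9.4%)^7 ≈ £376,855.35.
Price-level factor over 7 years: (1 + 7.3%)^7 ≈ 1.6375631383.
The maturity value deflated by that factor is the answer in today's purchasing power.

£230,131.80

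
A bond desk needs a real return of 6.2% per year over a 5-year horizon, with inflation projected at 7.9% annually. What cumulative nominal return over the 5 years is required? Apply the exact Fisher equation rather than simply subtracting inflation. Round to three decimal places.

97.574%

Required annual nominal rate: (1+6.2%)(1+7.9%) − 1 = 14.5898%.
Cumulative over 5 years: (1 + 0.145898)^5 − 1 ≈ 0.97574.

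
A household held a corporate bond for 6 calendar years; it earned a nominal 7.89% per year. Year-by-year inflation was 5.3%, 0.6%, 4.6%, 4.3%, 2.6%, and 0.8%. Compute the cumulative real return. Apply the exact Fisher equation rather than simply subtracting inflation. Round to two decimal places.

31.96%

Cumulative inflation factor: 1.053 × 1.006 × 1.046 × 1.043 × 1.026 × 1.008 ≈ 1.19523.
Nominal growth factor: 1.57720. Real growth factor = 1.57720 / 1.19523 ≈ 1.31958.
Total real return ≈ 31.9584%.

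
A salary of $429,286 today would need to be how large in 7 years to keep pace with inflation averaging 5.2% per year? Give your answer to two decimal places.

Cumulative price-level factor: (1+5.2%)^7 ≈ 1.4259693103.
The nominal amount required is $429,286 scaled up by that factor.

$612,148.66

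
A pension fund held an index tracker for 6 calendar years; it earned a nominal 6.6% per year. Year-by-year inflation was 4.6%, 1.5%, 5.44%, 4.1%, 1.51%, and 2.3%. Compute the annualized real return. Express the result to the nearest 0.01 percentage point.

3.26%

Cumulative inflation factor: 1.046 × 1.015 × 1.0544 × 1.041 × 1.0151 × 1.023 ≈ 1.21015.
Nominal growth factor: 1.46738. Real growth factor = 1.46738 / 1.21015 ≈ 1.21256.
Annualized: 1.21256^(1/6) − 1 ≈ 0.03264.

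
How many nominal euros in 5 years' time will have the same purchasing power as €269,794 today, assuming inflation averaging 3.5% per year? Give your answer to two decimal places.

€320,430.64

Cumulative price-level factor: (1+3.5%)^5 ≈ 1.1876863056.
The nominal amount required is €269,794 scaled up by that factor.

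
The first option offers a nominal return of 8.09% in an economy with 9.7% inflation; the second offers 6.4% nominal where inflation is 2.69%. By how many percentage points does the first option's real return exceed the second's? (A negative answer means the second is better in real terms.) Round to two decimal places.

-5.08

The first option real return: 1.0809/1.097 − 1 = -1.468%.
The second real return: 1.064/1.0269 − 1 = 3.613%.
Difference: -1.468 − 3.613 = -5.081 pp.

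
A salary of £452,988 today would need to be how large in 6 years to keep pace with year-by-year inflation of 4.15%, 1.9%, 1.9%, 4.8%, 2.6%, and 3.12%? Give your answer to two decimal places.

Cumulative price-level factor: 1.0415 × 1.019 × 1.019 × 1.048 × 1.026 × 1.0312 ≈ 1.1991104563.
The nominal amount required is £452,988 scaled up by that factor.

£543,182.65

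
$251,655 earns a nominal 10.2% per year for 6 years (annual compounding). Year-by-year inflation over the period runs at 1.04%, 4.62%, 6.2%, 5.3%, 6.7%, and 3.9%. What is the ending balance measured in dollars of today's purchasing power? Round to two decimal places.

Nominal value at maturity: $251,655 × (1 + 10.2%)^6 ≈ $450,707.86.
Price-level factor over 6 years: 1.0104 × 1.0462 × 1.062 × 1.053 × 1.067 × 1.039 ≈ 1.3105117168.
Dividing the nominal maturity value by the price-level factor gives the value in today's money.

$343,917.46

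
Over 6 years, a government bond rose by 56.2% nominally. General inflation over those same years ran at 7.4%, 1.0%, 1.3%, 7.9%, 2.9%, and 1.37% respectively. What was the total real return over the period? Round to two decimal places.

Cumulative inflation factor: 1.074 × 1.010 × 1.013 × 1.079 × 1.029 × 1.0137 ≈ 1.23675.
Nominal growth factor: 1.56200. Real growth factor = 1.56200 / 1.23675 ≈ 1.26299.
Total real return ≈ 26.2989%.

26.30%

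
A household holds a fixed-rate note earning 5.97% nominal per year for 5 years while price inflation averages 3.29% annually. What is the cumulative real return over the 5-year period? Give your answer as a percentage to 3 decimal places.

13.664%

The annual real rate is (1+5.97%)/(1+3.29%) − 1 = 2.5946%.
Compounded over 5 years: (1 + 0.025946)^5 − 1 ≈ 0.13664.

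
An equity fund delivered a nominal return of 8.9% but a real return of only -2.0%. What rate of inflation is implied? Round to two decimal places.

11.12%

From (1+r_nom) = (1+r_real)(1+π), we get 1+π = (1 + 8.9%)/(1 − 2.0%) = 1.089/0.980 ≈ 1.11122.
So π ≈ 11.1224%.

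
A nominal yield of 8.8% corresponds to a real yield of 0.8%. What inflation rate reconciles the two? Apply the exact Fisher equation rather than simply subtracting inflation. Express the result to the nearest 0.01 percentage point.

7.94%

From (1+r_nom) = (1+r_real)(1+π), we get 1+π = (1 + 8.8%)/(1 + 0.8%) = 1.088/1.008 ≈ 1.07937.
So π ≈ 7.9365%.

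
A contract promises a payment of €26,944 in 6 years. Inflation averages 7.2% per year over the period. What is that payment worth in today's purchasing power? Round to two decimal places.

€17,753.88

Price-level factor over 6 years: (1 + 7.2%)^6 ≈ 1.5176398167.
Purchasing power today: €26,944 divided by that factor.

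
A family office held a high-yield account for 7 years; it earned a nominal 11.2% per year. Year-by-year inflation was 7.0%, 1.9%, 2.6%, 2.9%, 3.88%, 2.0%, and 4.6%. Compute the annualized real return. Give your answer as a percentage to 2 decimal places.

7.40%

Cumulative inflation factor: 1.070 × 1.019 × 1.026 × 1.029 × 1.0388 × 1.020 × 1.046 ≈ 1.27581.
Nominal growth factor: 2.10249. Real growth factor = 2.10249 / 1.27581 ≈ 1.64797.
Annualized: 1.64797^(1/7) − 1 ≈ 0.07397.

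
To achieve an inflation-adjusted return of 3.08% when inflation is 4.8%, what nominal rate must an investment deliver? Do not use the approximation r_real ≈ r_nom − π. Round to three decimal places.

By the Fisher equation, 1 + r_nom = (1 + 3.08%)(1 + 4.8%) = 1.0308 × 1.048 = 1.0802784.
So r_nom = 8.02784%.

8.028%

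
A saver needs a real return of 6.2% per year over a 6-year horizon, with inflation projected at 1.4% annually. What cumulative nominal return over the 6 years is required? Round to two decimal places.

Required annual nominal rate: (1+6.2%)(1+1.4%) − 1 = 7.6868%.
Cumulative over 6 years: (1 + 0.076868)^6 − 1 ≈ 0.55946.

55.95%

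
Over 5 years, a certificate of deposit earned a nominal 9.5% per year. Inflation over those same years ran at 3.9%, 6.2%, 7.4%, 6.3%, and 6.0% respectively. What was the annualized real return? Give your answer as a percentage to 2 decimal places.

3.35%

Cumulative inflation factor: 1.039 × 1.062 × 1.074 × 1.063 × 1.060 ≈ 1.33531.
Nominal growth factor: 1.57424. Real growth factor = 1.57424 / 1.33531 ≈ 1.17893.
Annualized: 1.17893^(1/5) − 1 ≈ 0.03347.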